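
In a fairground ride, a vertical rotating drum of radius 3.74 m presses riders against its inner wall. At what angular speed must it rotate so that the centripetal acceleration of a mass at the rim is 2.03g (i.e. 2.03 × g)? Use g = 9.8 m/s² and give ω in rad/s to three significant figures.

2.31 rad/s

Centripetal acceleration a_c = ω²r. Setting ω²r = 2.03g:
ω = √(2.03g / r) = √(2.03 × 9.8 / 3.74) = √5.319 = 2.306 rad/s.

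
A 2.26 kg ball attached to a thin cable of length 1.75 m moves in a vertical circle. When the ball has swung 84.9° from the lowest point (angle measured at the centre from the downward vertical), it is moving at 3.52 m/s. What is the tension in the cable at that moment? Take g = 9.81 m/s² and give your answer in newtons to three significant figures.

Take the radial direction toward the centre of the circle as positive. The component of the weight along the string toward the centre is −mg cos φ (φ measured from the bottom), so Newton's second law along the string gives T − mg cos φ = m v²/r.
cos 84.9° = 0.08889, so T = m(v²/r + g cos φ) = 2.26 × ((3.52)²/1.75 + 9.81 × 0.08889) = 2.26 × (7.080 + (0.8721)) = 2.26 × 7.952 = 17.97 N.

18.0 N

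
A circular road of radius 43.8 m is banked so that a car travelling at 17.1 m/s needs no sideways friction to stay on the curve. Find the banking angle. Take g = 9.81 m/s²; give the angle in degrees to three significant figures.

With no friction, the horizontal component of the normal force provides the centripetal force: N sinθ = mv²/r, while N cosθ = mg vertically.
Dividing: tanθ = v²/(r g) = (17.1)²/(43.8 × 9.81) = 292.4/429.7 = 0.6805.
θ = arctan(0.6805) = 34.24°.

34.2°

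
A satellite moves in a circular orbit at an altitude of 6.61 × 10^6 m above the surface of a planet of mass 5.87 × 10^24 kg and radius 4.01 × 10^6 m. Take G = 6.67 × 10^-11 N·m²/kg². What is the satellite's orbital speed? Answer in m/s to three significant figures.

6070 m/s

Orbital radius r = R + h = 4.01 × 10^6 + 6.61 × 10^6 = 1.062 × 10^7 m.
Gravity supplies the centripetal force: G M m / r² = m v² / r, so v = √(GM/r).
v = √(6.67 × 10^-11 × 5.87 × 10^24 / 1.062 × 10^7) = √(3.687 × 10^7) = 6072 m/s.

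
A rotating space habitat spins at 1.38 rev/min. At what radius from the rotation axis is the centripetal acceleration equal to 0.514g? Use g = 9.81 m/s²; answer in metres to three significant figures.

241 m

ω = 1.38 rev/min × 2π/60 = 0.1445 rad/s.
a_c = ω²r = 0.514g ⇒ r = 0.514 × 9.81 / (0.1445)² = 5.042/0.02088 = 241.4 m.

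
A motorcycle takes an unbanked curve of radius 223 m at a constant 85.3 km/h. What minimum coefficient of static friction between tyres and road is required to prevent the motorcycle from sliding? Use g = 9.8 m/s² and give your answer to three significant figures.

v = 85.3/3.6 = 23.69 m/s.
Friction provides the centripetal force: μ_s m g = m v²/r, so μ_s = v²/(g r) = (23.69)²/(9.8 × 223) = 561.4/2185 = 0.2569.

0.257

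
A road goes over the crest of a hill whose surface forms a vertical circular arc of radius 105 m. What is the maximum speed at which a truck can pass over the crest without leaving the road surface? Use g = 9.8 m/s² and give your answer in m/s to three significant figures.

At the crest the centre of the circle is below the truck, so the net downward (centripetal) force is mg − N = mv²/r.
The truck leaves the road when N → 0, giving v_max = √(g r) = √(9.8 × 105) = 32.08 m/s.

32.1 m/s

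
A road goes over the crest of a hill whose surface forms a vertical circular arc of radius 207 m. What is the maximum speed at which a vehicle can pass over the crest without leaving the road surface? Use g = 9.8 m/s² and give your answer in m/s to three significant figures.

At the crest the centre of the circle is below the vehicle, so the net downward (centripetal) force is mg − N = mv²/r.
The vehicle leaves the road when N → 0, giving v_max = √(g r) = √(9.8 × 207) = 45.04 m/s.

45.0 m/s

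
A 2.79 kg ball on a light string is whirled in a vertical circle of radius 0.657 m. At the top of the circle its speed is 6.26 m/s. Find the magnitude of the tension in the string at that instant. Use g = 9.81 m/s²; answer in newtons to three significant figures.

At the top, both T and the weight mg point inward (toward the centre), so T + mg = mv²/r.
T = m(v²/r − g) = 2.79 × ((6.26)²/0.657 − 9.81) = 2.79 × (59.65 − 9.81) = 2.79 × 49.84 = 139.0 N.

139 N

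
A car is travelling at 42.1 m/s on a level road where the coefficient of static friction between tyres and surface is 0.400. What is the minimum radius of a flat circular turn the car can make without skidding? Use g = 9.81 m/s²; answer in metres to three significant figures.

452 m

At the limit, μ_s m g = m v²/r, so r_min = v²/(μ_s g) = (42.1)²/(0.400 × 9.81) = 1772/3.924 = 451.7 m.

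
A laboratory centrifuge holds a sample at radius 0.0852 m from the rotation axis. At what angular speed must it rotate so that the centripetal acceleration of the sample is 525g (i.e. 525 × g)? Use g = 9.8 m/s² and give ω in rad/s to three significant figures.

Centripetal acceleration a_c = ω²r. Setting ω²r = 525g:
ω = √(525g / r) = √(525 × 9.8 / 0.0852) = √60390 = 245.7 rad/s.

246 rad/s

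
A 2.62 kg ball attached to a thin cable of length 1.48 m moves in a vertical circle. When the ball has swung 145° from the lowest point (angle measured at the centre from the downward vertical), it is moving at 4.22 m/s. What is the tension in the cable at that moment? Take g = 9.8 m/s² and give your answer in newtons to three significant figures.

Take the radial direction toward the centre of the circle as positive. The component of the weight along the string toward the centre is −mg cos φ (φ measured from the bottom), so Newton's second law along the string gives T − mg cos φ = m v²/r.
cos 145° = -0.8192, so T = m(v²/r + g cos φ) = 2.62 × ((4.22)²/1.48 + 9.8 × -0.8192) = 2.62 × (12.03 + (-8.028)) = 2.62 × 4.005 = 10.49 N.

10.5 N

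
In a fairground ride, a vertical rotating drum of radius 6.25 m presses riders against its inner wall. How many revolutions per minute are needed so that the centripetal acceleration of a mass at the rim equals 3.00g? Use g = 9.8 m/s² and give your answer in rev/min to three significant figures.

Require ω²r = 3.00g, so ω = √(3.00 × 9.8/6.25) = 2.169 rad/s.
In rev/min: ω × 60/(2π) = 2.169 × 60/(2π) = 20.71 rev/min.

20.7 rev/min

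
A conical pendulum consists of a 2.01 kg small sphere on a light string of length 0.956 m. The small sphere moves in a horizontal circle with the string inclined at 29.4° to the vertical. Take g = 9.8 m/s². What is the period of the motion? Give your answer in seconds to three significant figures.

1.83 s

r = L sinθ = 0.4693 m. From T sinθ = mω²r and T cosθ = mg: tanθ = ω²r/g, so ω² = g tanθ / r = g/(L cosθ).
ω = √(g/(L cosθ)) = √(9.8/(0.956 × 0.8712)) = √11.77 = 3.430 rad/s.
Period = 2π/ω = 1.832 s.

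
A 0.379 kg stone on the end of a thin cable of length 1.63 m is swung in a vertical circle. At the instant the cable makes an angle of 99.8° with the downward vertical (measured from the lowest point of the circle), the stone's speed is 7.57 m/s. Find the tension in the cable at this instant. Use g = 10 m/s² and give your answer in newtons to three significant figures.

12.7 N

Take the radial direction toward the centre of the circle as positive. The component of the weight along the string toward the centre is −mg cos φ (φ measured from the bottom), so Newton's second law along the string gives T − mg cos φ = m v²/r.
cos 99.8° = -0.1702, so T = m(v²/r + g cos φ) = 0.379 × ((7.57)²/1.63 + 10.0 × -0.1702) = 0.379 × (35.16 + (-1.702)) = 0.379 × 33.45 = 12.68 N.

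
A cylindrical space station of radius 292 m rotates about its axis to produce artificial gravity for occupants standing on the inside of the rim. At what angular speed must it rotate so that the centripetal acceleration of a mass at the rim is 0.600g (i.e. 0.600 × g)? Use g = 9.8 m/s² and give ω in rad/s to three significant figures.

Centripetal acceleration a_c = ω²r. Setting ω²r = 0.600g:
ω = √(0.600g / r) = √(0.600 × 9.8 / 292) = √0.02014 = 0.1419 rad/s.

0.142 rad/s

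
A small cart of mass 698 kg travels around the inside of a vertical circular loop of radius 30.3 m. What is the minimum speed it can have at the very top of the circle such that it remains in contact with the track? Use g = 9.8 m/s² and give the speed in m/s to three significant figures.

At the highest point the centre is directly below, so both the weight and N act inward: N + mg = mv²/r.
At minimum speed N → 0, so mg = mv_min²/r ⇒ v_min = √(g r) = √(9.8 × 30.3) = 17.23 m/s.

17.2 m/s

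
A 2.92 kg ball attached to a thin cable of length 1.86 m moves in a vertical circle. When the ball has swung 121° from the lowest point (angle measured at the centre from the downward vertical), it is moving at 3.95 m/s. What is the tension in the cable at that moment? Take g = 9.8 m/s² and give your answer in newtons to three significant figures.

9.76 N

Take the radial direction toward the centre of the circle as positive. The component of the weight along the string toward the centre is −mg cos φ (φ measured from the bottom), so Newton's second law along the string gives T − mg cos φ = m v²/r.
cos 121° = -0.5150, so T = m(v²/r + g cos φ) = 2.92 × ((3.95)²/1.86 + 9.8 × -0.5150) = 2.92 × (8.388 + (-5.047)) = 2.92 × 3.341 = 9.756 N.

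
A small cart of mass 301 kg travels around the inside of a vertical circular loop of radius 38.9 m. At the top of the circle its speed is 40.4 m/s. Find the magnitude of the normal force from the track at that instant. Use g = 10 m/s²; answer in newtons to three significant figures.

At the top, both N and the weight mg point inward (toward the centre), so N + mg = mv²/r.
N = m(v²/r − g) = 301 × ((40.4)²/38.9 − 10.0) = 301 × (41.96 − 10.0) = 301 × 31.96 = 9619 N.

9620 N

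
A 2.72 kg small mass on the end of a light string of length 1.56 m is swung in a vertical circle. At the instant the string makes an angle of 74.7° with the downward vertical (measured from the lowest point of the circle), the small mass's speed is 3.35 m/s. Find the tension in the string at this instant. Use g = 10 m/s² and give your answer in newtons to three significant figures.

Take the radial direction toward the centre of the circle as positive. The component of the weight along the string toward the centre is −mg cos φ (φ measured from the bottom), so Newton's second law along the string gives T − mg cos φ = m v²/r.
cos 74.7° = 0.2639, so T = m(v²/r + g cos φ) = 2.72 × ((3.35)²/1.56 + 10.0 × 0.2639) = 2.72 × (7.194 + (2.639)) = 2.72 × 9.833 = 26.74 N.

26.7 N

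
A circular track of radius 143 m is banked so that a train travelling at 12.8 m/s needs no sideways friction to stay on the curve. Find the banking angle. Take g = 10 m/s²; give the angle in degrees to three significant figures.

6.54°

With no friction, the horizontal component of the normal force provides the centripetal force: N sinθ = mv²/r, while N cosθ = mg vertically.
Dividing: tanθ = v²/(r g) = (12.8)²/(143 × 10.0) = 163.8/1430 = 0.1146.
θ = arctan(0.1146) = 6.536°.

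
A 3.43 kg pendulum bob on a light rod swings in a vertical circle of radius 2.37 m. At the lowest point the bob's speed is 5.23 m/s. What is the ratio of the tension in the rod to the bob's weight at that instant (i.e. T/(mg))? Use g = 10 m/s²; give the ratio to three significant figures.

2.15

At the bottom, T − mg = mv²/r, so T = m(v²/r + g) and T/(mg) = v²/(rg) + 1 = (5.23)²/(2.37 × 10.0) + 1 = 1.154 + 1 = 2.154.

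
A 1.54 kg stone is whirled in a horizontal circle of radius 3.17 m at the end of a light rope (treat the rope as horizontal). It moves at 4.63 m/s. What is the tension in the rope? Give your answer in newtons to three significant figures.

10.4 N

The tension is the only horizontal force, so it supplies the full centripetal force: T = m v²/r = 1.54 × (4.630)²/3.17 = 1.54 × 21.44/3.17 = 10.41 N.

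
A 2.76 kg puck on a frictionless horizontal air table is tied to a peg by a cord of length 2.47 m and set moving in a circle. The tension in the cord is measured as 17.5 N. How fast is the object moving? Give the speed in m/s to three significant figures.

T = m v²/r ⇒ v = √(T r / m) = √(17.5 × 2.47 / 2.76) = √15.66 = 3.957 m/s.

3.96 m/s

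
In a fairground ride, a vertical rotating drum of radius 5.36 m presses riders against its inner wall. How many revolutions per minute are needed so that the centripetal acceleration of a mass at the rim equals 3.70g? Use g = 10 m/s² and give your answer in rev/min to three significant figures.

25.1 rev/min

Require ω²r = 3.70g, so ω = √(3.70 × 10.0/5.36) = 2.627 rad/s.
In rev/min: ω × 60/(2π) = 2.627 × 60/(2π) = 25.09 rev/min.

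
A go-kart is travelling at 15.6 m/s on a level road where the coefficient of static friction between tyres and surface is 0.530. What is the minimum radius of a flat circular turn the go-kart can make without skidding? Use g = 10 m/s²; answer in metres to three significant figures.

At the limit, μ_s m g = m v²/r, so r_min = v²/(μ_s g) = (15.6)²/(0.530 × 10.0) = 243.4/5.300 = 45.92 m.

45.9 m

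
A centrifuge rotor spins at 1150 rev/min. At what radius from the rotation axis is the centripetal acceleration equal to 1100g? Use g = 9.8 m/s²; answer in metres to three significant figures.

ω = 1150 rev/min × 2π/60 = 120.4 rad/s.
a_c = ω²r = 1100g ⇒ r = 1100 × 9.8 / (120.4)² = 10780/14500 = 0.7433 m.

0.743 m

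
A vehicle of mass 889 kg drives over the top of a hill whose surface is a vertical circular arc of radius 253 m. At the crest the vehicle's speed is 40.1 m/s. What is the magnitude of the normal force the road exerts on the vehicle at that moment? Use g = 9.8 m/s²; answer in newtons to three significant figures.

At the crest the centripetal acceleration points downward (toward the centre of the arc), so mg − N = mv²/r.
N = m(g − v²/r) = 889 × (9.8 − (40.1)²/253) = 889 × (9.8 − 6.356) = 889 × 3.444 = 3062 N.

3060 N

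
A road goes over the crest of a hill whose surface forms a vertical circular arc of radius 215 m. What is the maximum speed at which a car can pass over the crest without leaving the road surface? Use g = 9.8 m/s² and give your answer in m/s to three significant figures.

At the crest the centre of the circle is below the car, so the net downward (centripetal) force is mg − N = mv²/r.
The car leaves the road when N → 0, giving v_max = √(g r) = √(9.8 × 215) = 45.90 m/s.

45.9 m/s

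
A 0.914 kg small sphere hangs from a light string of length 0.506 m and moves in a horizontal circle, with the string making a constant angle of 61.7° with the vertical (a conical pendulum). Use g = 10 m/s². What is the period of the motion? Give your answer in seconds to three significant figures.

0.973 s

r = L sinθ = 0.4455 m. From T sinθ = mω²r and T cosθ = mg: tanθ = ω²r/g, so ω² = g tanθ / r = g/(L cosθ).
ω = √(g/(L cosθ)) = √(10.0/(0.506 × 0.4741)) = √41.69 = 6.456 rad/s.
Period = 2π/ω = 0.9732 s.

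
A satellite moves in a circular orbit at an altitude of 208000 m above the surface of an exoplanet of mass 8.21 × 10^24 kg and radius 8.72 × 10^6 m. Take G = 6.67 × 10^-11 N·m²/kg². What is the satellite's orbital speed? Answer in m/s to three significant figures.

7830 m/s

Orbital radius r = R + h = 8.72 × 10^6 + 208000 = 8.928 × 10^6 m.
Gravity supplies the centripetal force: G M m / r² = m v² / r, so v = √(GM/r).
v = √(6.67 × 10^-11 × 8.21 × 10^24 / 8.928 × 10^6) = √(6.134 × 10^7) = 7832 m/s.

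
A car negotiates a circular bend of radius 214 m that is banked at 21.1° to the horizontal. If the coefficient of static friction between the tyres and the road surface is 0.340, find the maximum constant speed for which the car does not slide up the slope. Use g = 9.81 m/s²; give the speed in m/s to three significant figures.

41.9 m/s

At the maximum speed, friction acts down the slope at its limiting value f = μN. Radially (horizontal, toward centre): N sinθ + μN cosθ = mv²/r. Vertically: N cosθ − μN sinθ = mg.
Dividing: v² = r g (sinθ + μcosθ)/(cosθ − μsinθ).
sinθ + μcosθ = 0.3600 + 0.340×0.9330 = 0.6772; cosθ − μsinθ = 0.9330 − 0.340×0.3600 = 0.8106.
v² = 214 × 9.81 × 0.6772/0.8106 = 1754 m²/s², so v = 41.88 m/s.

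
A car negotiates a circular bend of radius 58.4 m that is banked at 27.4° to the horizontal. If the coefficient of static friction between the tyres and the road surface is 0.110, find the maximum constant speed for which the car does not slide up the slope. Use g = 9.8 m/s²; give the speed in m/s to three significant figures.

19.5 m/s

At the maximum speed, friction acts down the slope at its limiting value f = μN. Radially (horizontal, toward centre): N sinθ + μN cosθ = mv²/r. Vertically: N cosθ − μN sinθ = mg.
Dividing: v² = r g (sinθ + μcosθ)/(cosθ − μsinθ).
sinθ + μcosθ = 0.4602 + 0.110×0.8878 = 0.5579; cosθ − μsinθ = 0.8878 − 0.110×0.4602 = 0.8372.
v² = 58.4 × 9.8 × 0.5579/0.8372 = 381.4 m²/s², so v = 19.53 m/s.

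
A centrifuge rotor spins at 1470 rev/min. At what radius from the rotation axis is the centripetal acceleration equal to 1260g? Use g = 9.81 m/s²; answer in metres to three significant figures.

0.522 m

ω = 1470 rev/min × 2π/60 = 153.9 rad/s.
a_c = ω²r = 1260g ⇒ r = 1260 × 9.81 / (153.9)² = 12360/23700 = 0.5216 m.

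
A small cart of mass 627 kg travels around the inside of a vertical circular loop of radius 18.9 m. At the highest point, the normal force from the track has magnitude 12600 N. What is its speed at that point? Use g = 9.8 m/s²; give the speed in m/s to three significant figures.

23.8 m/s

At the top, N + mg = mv²/r, so v = √(r(N/m + g)) = √(18.9 × (12600/627 + 9.8)) = √(18.9 × 29.90) = √565.0 = 23.77 m/s.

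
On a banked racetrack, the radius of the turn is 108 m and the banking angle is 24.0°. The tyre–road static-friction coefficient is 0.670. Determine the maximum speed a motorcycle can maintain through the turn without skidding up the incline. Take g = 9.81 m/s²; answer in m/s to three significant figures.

41.0 m/s

At the maximum speed, friction acts down the slope at its limiting value f = μN. Radially (horizontal, toward centre): N sinθ + μN cosθ = mv²/r. Vertically: N cosθ − μN sinθ = mg.
Dividing: v² = r g (sinθ + μcosθ)/(cosθ − μsinθ).
sinθ + μcosθ = 0.4067 + 0.670×0.9135 = 1.019; cosθ − μsinθ = 0.9135 − 0.670×0.4067 = 0.6410.
v² = 108 × 9.81 × 1.019/0.6410 = 1684 m²/s², so v = 41.03 m/s.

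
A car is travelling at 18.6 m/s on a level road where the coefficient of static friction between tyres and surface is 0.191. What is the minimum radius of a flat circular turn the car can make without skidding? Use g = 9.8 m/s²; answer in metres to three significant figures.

185 m

At the limit, μ_s m g = m v²/r, so r_min = v²/(μ_s g) = (18.6)²/(0.191 × 9.8) = 346.0/1.872 = 184.8 m.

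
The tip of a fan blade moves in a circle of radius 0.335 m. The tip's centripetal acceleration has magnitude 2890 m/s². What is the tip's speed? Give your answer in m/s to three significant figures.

a_c = v²/r ⇒ v = √(a_c · r) = √(2890 × 0.335) = √968.2 = 31.12 m/s.

31.1 m/s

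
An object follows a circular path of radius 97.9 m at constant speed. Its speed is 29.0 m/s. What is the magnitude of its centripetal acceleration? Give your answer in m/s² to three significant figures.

8.59 m/s²

a_c = v²/r = (29.00)²/97.9 = 841.0/97.9 = 8.590 m/s².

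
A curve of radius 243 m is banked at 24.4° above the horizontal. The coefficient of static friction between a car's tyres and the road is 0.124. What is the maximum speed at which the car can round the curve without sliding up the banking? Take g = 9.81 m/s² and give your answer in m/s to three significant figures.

38.2 m/s

At the maximum speed, friction acts down the slope at its limiting value f = μN. Radially (horizontal, toward centre): N sinθ + μN cosθ = mv²/r. Vertically: N cosθ − μN sinθ = mg.
Dividing: v² = r g (sinθ + μcosθ)/(cosθ − μsinθ).
sinθ + μcosθ = 0.4131 + 0.124×0.9107 = 0.5260; cosθ − μsinθ = 0.9107 − 0.124×0.4131 = 0.8595.
v² = 243 × 9.81 × 0.5260/0.8595 = 1459 m²/s², so v = 38.20 m/s.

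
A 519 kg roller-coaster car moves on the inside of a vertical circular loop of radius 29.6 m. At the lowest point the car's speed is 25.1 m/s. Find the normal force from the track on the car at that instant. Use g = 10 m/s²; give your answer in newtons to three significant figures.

At the lowest point, N points up (toward the centre) and the weight mg points down (away from the centre), so the net inward force is N − mg = mv²/r.
N = m(v²/r + g) = 519 × ((25.1)²/29.6 + 10.0) = 519 × (21.28 + 10.0) = 519 × 31.28 = 16240 N.

16200 N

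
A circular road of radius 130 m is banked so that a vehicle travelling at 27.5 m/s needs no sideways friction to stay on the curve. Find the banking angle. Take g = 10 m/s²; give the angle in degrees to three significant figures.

With no friction, the horizontal component of the normal force provides the centripetal force: N sinθ = mv²/r, while N cosθ = mg vertically.
Dividing: tanθ = v²/(r g) = (27.5)²/(130 × 10.0) = 756.2/1300 = 0.5817.
θ = arctan(0.5817) = 30.19°.

30.2°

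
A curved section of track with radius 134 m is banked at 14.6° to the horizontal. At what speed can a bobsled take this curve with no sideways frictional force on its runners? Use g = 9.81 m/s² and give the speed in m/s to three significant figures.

18.5 m/s

On a frictionless banked curve, N sinθ = mv²/r and N cosθ = mg, so tanθ = v²/(rg).
v = √(r g tanθ) = √(134 × 9.81 × tan 14.6°) = √(134 × 9.81 × 0.2605) = √342.4 = 18.50 m/s.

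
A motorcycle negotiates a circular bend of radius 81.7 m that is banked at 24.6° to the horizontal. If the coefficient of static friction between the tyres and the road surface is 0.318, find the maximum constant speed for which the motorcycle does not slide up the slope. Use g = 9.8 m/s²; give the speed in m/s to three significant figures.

27.0 m/s

At the maximum speed, friction acts down the slope at its limiting value f = μN. Radially (horizontal, toward centre): N sinθ + μN cosθ = mv²/r. Vertically: N cosθ − μN sinθ = mg.
Dividing: v² = r g (sinθ + μcosθ)/(cosθ − μsinθ).
sinθ + μcosθ = 0.4163 + 0.318×0.9092 = 0.7054; cosθ − μsinθ = 0.9092 − 0.318×0.4163 = 0.7769.
v² = 81.7 × 9.8 × 0.7054/0.7769 = 727.0 m²/s², so v = 26.96 m/s.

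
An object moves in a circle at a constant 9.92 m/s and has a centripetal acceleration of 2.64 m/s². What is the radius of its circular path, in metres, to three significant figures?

37.3 m

a_c = v²/r ⇒ r = v²/a_c = (9.92)²/2.64 = 98.41/2.64 = 37.28 m.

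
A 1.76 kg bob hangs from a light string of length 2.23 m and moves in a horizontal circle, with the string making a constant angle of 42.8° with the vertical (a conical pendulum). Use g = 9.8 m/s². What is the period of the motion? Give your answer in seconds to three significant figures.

2.57 s

r = L sinθ = 1.515 m. From T sinθ = mω²r and T cosθ = mg: tanθ = ω²r/g, so ω² = g tanθ / r = g/(L cosθ).
ω = √(g/(L cosθ)) = √(9.8/(2.23 × 0.7337)) = √5.989 = 2.447 rad/s.
Period = 2π/ω = 2.567 s.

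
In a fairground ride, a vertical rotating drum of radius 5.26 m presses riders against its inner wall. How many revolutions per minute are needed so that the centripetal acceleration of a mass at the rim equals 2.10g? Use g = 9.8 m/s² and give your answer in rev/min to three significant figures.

Require ω²r = 2.10g, so ω = √(2.10 × 9.8/5.26) = 1.978 rad/s.
In rev/min: ω × 60/(2π) = 1.978 × 60/(2π) = 18.89 rev/min.

18.9 rev/min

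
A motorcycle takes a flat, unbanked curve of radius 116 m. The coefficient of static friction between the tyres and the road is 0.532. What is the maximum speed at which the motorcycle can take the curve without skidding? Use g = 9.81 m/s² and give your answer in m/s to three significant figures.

Friction provides the centripetal force on a flat curve. At maximum speed it is at its limiting value: μ_s m g = m v²/r.
Mass cancels: v_max = √(μ_s g r) = √(0.532 × 9.81 × 116) = √605.4 = 24.60 m/s.

24.6 m/s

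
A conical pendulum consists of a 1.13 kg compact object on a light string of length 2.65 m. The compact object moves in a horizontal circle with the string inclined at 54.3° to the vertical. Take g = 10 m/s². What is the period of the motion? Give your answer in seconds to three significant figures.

r = L sinθ = 2.152 m. From T sinθ = mω²r and T cosθ = mg: tanθ = ω²r/g, so ω² = g tanθ / r = g/(L cosθ).
ω = √(g/(L cosθ)) = √(10.0/(2.65 × 0.5835)) = √6.467 = 2.543 rad/s.
Period = 2π/ω = 2.471 s.

2.47 s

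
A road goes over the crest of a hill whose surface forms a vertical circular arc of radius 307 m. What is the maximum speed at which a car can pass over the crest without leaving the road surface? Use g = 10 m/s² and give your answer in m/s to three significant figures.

55.4 m/s

At the crest the centre of the circle is below the car, so the net downward (centripetal) force is mg − N = mv²/r.
The car leaves the road when N → 0, giving v_max = √(g r) = √(10.0 × 307) = 55.41 m/s.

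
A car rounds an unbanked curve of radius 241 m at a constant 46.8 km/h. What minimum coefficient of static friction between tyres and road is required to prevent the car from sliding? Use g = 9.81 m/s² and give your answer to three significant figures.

v = 46.8/3.6 = 13.00 m/s.
Friction provides the centripetal force: μ_s m g = m v²/r, so μ_s = v²/(g r) = (13.00)²/(9.81 × 241) = 169.0/2364 = 0.07148.

0.0715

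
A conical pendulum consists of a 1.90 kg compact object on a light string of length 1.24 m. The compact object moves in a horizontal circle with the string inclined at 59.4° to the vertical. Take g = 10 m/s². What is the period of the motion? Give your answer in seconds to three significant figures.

r = L sinθ = 1.067 m. From T sinθ = mω²r and T cosθ = mg: tanθ = ω²r/g, so ω² = g tanθ / r = g/(L cosθ).
ω = √(g/(L cosθ)) = √(10.0/(1.24 × 0.5090)) = √15.84 = 3.980 rad/s.
Period = 2π/ω = 1.579 s.

1.58 s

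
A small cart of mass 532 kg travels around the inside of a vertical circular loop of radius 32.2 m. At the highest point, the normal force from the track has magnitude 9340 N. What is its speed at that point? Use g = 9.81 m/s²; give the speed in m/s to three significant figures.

29.7 m/s

At the top, N + mg = mv²/r, so v = √(r(N/m + g)) = √(32.2 × (9340/532 + 9.81)) = √(32.2 × 27.37) = √881.2 = 29.68 m/s.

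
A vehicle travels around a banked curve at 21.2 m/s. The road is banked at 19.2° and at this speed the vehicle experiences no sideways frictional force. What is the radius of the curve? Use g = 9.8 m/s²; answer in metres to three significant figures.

Frictionless banking: tanθ = v²/(rg), so r = v²/(g tanθ).
r = (21.2)²/(9.8 × tan 19.2°) = 449.4/(9.8 × 0.3482) = 449.4/3.413 = 131.7 m.

132 m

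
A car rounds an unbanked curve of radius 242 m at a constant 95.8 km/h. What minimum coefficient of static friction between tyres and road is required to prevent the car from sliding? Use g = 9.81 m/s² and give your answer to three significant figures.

0.298

v = 95.8/3.6 = 26.61 m/s.
Friction provides the centripetal force: μ_s m g = m v²/r, so μ_s = v²/(g r) = (26.61)²/(9.81 × 242) = 708.2/2374 = 0.2983.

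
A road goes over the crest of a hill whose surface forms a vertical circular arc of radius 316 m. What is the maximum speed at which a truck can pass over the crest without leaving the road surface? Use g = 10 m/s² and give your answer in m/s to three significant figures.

At the crest the centre of the circle is below the truck, so the net downward (centripetal) force is mg − N = mv²/r.
The truck leaves the road when N → 0, giving v_max = √(g r) = √(10.0 × 316) = 56.21 m/s.

56.2 m/s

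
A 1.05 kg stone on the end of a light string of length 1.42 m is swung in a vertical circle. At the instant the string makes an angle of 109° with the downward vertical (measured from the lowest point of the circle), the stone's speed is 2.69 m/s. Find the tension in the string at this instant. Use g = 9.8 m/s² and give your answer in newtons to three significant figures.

2.00 N

Take the radial direction toward the centre of the circle as positive. The component of the weight along the string toward the centre is −mg cos φ (φ measured from the bottom), so Newton's second law along the string gives T − mg cos φ = m v²/r.
cos 109° = -0.3256, so T = m(v²/r + g cos φ) = 1.05 × ((2.69)²/1.42 + 9.8 × -0.3256) = 1.05 × (5.096 + (-3.191)) = 1.05 × 1.905 = 2.001 N.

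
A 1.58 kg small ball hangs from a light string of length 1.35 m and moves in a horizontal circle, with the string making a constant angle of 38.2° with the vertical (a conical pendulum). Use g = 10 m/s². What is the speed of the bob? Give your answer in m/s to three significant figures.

2.56 m/s

The radius of the circle is r = L sinθ = 1.35 × sin 38.2° = 0.8349 m.
Horizontally T sinθ = mv²/r and vertically T cosθ = mg, so tanθ = v²/(rg).
v = √(r g tanθ) = √(0.8349 × 10.0 × 0.7869) = √6.570 = 2.563 m/s.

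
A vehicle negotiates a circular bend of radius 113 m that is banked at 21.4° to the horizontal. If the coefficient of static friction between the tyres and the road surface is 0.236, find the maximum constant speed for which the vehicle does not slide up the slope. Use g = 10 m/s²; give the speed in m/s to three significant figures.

At the maximum speed, friction acts down the slope at its limiting value f = μN. Radially (horizontal, toward centre): N sinθ + μN cosθ = mv²/r. Vertically: N cosθ − μN sinθ = mg.
Dividing: v² = r g (sinθ + μcosθ)/(cosθ − μsinθ).
sinθ + μcosθ = 0.3649 + 0.236×0.9311 = 0.5846; cosθ − μsinθ = 0.9311 − 0.236×0.3649 = 0.8449.
v² = 113 × 10.0 × 0.5846/0.8449 = 781.8 m²/s², so v = 27.96 m/s.

28.0 m/s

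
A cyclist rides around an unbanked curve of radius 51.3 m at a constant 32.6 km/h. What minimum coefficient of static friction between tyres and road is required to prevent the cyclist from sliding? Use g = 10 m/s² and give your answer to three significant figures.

v = 32.6/3.6 = 9.056 m/s.
Friction provides the centripetal force: μ_s m g = m v²/r, so μ_s = v²/(g r) = (9.056)²/(10.0 × 51.3) = 82.00/513.0 = 0.1599.

0.160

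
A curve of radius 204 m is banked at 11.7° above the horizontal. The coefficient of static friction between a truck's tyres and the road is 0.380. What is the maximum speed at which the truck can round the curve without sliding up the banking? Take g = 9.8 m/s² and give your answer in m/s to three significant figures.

35.7 m/s

At the maximum speed, friction acts down the slope at its limiting value f = μN. Radially (horizontal, toward centre): N sinθ + μN cosθ = mv²/r. Vertically: N cosθ − μN sinθ = mg.
Dividing: v² = r g (sinθ + μcosθ)/(cosθ − μsinθ).
sinθ + μcosθ = 0.2028 + 0.380×0.9792 = 0.5749; cosθ − μsinθ = 0.9792 − 0.380×0.2028 = 0.9022.
v² = 204 × 9.8 × 0.5749/0.9022 = 1274 m²/s², so v = 35.69 m/s.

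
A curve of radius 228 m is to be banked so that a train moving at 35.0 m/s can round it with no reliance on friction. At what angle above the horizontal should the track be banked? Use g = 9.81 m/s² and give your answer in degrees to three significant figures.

28.7°

For a frictionless banked turn: horizontally N sinθ = mv²/r and vertically N cosθ = mg.
Dividing: tanθ = v²/(r g) = (35.0)²/(228 × 9.81) = 1225/2237 = 0.5477.
θ = arctan(0.5477) = 28.71°.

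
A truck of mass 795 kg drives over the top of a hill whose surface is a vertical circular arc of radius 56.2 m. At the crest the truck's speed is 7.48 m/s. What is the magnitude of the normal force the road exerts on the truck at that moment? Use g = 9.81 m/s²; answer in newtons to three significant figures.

At the crest the centripetal acceleration points downward (toward the centre of the arc), so mg − N = mv²/r.
N = m(g − v²/r) = 795 × (9.81 − (7.48)²/56.2) = 795 × (9.81 − 0.9956) = 795 × 8.814 = 7007 N.

7010 N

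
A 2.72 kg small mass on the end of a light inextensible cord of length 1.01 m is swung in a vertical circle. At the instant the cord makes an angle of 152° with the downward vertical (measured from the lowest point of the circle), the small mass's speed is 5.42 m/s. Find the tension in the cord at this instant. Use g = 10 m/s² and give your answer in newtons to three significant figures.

55.1 N

Take the radial direction toward the centre of the circle as positive. The component of the weight along the string toward the centre is −mg cos φ (φ measured from the bottom), so Newton's second law along the string gives T − mg cos φ = m v²/r.
cos 152° = -0.8829, so T = m(v²/r + g cos φ) = 2.72 × ((5.42)²/1.01 + 10.0 × -0.8829) = 2.72 × (29.09 + (-8.829)) = 2.72 × 20.26 = 55.10 N.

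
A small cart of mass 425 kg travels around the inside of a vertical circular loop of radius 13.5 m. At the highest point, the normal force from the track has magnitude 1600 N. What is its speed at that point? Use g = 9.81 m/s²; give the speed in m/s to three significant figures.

13.5 m/s

At the top, N + mg = mv²/r, so v = √(r(N/m + g)) = √(13.5 × (1600/425 + 9.81)) = √(13.5 × 13.57) = √183.3 = 13.54 m/s.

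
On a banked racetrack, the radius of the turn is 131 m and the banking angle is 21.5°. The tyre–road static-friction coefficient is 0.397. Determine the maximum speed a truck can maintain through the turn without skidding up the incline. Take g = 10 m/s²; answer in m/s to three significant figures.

At the maximum speed, friction acts down the slope at its limiting value f = μN. Radially (horizontal, toward centre): N sinθ + μN cosθ = mv²/r. Vertically: N cosθ − μN sinθ = mg.
Dividing: v² = r g (sinθ + μcosθ)/(cosθ − μsinθ).
sinθ + μcosθ = 0.3665 + 0.397×0.9304 = 0.7359; cosθ − μsinθ = 0.9304 − 0.397×0.3665 = 0.7849.
v² = 131 × 10.0 × 0.7359/0.7849 = 1228 m²/s², so v = 35.05 m/s.

35.0 m/s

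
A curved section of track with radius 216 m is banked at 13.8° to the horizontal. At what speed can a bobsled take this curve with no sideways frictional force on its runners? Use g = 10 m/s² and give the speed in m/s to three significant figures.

23.0 m/s

On a frictionless banked curve, N sinθ = mv²/r and N cosθ = mg, so tanθ = v²/(rg).
v = √(r g tanθ) = √(216 × 10.0 × tan 13.8°) = √(216 × 10.0 × 0.2456) = √530.5 = 23.03 m/s.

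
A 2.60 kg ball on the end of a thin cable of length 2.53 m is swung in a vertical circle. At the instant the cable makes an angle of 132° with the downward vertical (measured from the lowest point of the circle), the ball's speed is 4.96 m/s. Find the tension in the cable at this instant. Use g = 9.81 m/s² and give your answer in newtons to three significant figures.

Take the radial direction toward the centre of the circle as positive. The component of the weight along the string toward the centre is −mg cos φ (φ measured from the bottom), so Newton's second law along the string gives T − mg cos φ = m v²/r.
cos 132° = -0.6691, so T = m(v²/r + g cos φ) = 2.60 × ((4.96)²/2.53 + 9.81 × -0.6691) = 2.60 × (9.724 + (-6.564)) = 2.60 × 3.160 = 8.215 N.

8.22 N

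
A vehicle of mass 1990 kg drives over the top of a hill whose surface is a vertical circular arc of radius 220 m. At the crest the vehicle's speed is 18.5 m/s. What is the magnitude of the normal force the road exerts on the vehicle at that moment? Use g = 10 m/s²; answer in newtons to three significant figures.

At the crest the centripetal acceleration points downward (toward the centre of the arc), so mg − N = mv²/r.
N = m(g − v²/r) = 1990 × (10.0 − (18.5)²/220) = 1990 × (10.0 − 1.556) = 1990 × 8.444 = 16800 N.

16800 N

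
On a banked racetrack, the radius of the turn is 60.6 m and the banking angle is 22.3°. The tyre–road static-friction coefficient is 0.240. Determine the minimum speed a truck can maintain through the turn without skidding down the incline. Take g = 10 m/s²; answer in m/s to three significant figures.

9.69 m/s

At the minimum speed, friction acts up the slope at its limiting value f = μN. Radially (horizontal, toward centre): N sinθ − μN cosθ = mv²/r. Vertically: N cosθ + μN sinθ = mg.
Dividing: v² = r g (sinθ − μcosθ)/(cosθ + μsinθ).
sinθ − μcosθ = 0.3795 − 0.240×0.9252 = 0.1574; cosθ + μsinθ = 0.9252 + 0.240×0.3795 = 1.016.
v² = 60.6 × 10.0 × 0.1574/1.016 = 93.86 m²/s², so v = 9.688 m/s.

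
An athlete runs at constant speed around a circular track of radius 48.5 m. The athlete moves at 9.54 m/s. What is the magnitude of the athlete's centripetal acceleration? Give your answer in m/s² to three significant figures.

a_c = v²/r = (9.540)²/48.5 = 91.01/48.5 = 1.877 m/s².

1.88 m/s²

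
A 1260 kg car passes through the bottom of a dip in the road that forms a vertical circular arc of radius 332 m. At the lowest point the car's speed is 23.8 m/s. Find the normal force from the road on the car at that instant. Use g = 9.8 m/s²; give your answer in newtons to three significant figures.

At the lowest point, N points up (toward the centre) and the weight mg points down (away from the centre), so the net inward force is N − mg = mv²/r.
N = m(v²/r + g) = 1260 × ((23.8)²/332 + 9.8) = 1260 × (1.706 + 9.8) = 1260 × 11.51 = 14500 N.

14500 N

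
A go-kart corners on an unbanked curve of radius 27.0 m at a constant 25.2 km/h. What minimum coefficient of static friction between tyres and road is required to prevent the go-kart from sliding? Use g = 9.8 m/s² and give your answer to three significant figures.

0.185

v = 25.2/3.6 = 7.000 m/s.
Friction provides the centripetal force: μ_s m g = m v²/r, so μ_s = v²/(g r) = (7.000)²/(9.8 × 27.0) = 49.00/264.6 = 0.1852.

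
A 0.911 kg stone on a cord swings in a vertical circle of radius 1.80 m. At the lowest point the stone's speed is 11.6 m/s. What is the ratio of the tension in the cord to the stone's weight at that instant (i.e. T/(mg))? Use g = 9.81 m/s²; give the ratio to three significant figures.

8.62

At the bottom, T − mg = mv²/r, so T = m(v²/r + g) and T/(mg) = v²/(rg) + 1 = (11.6)²/(1.80 × 9.81) + 1 = 7.620 + 1 = 8.620.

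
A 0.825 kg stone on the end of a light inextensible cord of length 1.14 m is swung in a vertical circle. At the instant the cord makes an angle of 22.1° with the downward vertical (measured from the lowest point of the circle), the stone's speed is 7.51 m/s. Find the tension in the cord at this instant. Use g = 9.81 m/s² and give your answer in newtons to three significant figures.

48.3 N

Take the radial direction toward the centre of the circle as positive. The component of the weight along the string toward the centre is −mg cos φ (φ measured from the bottom), so Newton's second law along the string gives T − mg cos φ = m v²/r.
cos 22.1° = 0.9265, so T = m(v²/r + g cos φ) = 0.825 × ((7.51)²/1.14 + 9.81 × 0.9265) = 0.825 × (49.47 + (9.089)) = 0.825 × 58.56 = 48.31 N.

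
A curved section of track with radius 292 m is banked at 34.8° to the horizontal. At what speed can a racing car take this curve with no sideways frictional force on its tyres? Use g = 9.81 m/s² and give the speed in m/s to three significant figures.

On a frictionless banked curve, N sinθ = mv²/r and N cosθ = mg, so tanθ = v²/(rg).
v = √(r g tanθ) = √(292 × 9.81 × tan 34.8°) = √(292 × 9.81 × 0.6950) = √1991 = 44.62 m/s.

44.6 m/s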